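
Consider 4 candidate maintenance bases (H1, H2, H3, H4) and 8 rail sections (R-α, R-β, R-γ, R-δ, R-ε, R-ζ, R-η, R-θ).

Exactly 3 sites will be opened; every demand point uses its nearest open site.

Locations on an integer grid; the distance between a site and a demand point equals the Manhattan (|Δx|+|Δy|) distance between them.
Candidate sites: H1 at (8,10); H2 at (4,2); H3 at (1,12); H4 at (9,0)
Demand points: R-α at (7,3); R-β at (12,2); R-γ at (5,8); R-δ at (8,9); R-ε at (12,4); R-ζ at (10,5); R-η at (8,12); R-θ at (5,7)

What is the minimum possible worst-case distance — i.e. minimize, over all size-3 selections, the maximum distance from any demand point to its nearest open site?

7

Open {H1, H2, H4}.
  Farthest demand point is R-ε at distance 7 (to H4); all others are ≤ 7.
With {H1, H3, H4} the worst case is 7.
With {H1, H2, H3} the worst case is 10.
No size-3 selection achieves below 7.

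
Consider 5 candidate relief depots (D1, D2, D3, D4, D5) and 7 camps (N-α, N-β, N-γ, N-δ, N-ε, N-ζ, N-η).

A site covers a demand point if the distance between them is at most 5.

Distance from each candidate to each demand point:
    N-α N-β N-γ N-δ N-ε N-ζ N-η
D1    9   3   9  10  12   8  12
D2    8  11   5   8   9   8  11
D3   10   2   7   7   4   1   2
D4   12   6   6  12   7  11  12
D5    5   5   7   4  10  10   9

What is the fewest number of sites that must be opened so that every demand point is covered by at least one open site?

3

Coverage sets (demand points within 5 of each site):
  D1: {N-β}
  D2: {N-γ}
  D3: {N-β, N-ε, N-ζ, N-η}
  D4: {}
  D5: {N-α, N-β, N-δ}
No 2 sites suffice: every size-2 union leaves at least one demand point uncovered.
But {D2, D3, D5} covers everything, so the minimum is 3.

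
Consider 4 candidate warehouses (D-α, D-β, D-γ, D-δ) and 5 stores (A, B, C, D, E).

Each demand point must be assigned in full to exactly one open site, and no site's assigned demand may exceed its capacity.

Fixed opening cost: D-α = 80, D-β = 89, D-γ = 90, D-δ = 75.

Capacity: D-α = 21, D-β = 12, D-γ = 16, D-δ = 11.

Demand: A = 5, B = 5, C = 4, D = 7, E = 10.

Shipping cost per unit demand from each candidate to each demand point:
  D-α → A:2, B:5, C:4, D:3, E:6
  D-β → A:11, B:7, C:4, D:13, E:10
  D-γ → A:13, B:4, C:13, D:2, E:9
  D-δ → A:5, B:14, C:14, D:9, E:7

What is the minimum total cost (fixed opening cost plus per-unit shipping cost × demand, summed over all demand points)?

Open {D-α, D-γ}; cheapest assignment that respects the capacities:
  D-α (cap 21, load 19): A, C, E — cost 5×2 + 4×4 + 10×6 = 86
  D-γ (cap 16, load 12): B, D — cost 5×4 + 7×2 = 34
  Shipping 120, fixed 170 → total 290.
  Any other capacity-feasible assignment to {D-α, D-γ} ships for at least 120.
Compare {D-α, D-δ}: its best feasible assignment gives total 297.
Compare {D-α, D-β}: its best feasible assignment gives total 341.
Every other set of open sites that can feasibly serve all demand totals ≥ 297 even under its best assignment. Minimum: 290.

290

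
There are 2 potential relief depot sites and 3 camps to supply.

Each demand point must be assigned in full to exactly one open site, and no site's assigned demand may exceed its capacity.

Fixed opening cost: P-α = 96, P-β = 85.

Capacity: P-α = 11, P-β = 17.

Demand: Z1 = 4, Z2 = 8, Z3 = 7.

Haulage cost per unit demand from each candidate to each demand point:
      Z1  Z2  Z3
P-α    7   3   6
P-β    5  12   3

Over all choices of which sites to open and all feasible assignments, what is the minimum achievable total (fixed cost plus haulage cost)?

246

Open {P-α, P-β}; cheapest assignment that respects the capacities:
  P-α (cap 11, load 8): Z2 — cost 8×3 = 24
  P-β (cap 17, load 11): Z1, Z3 — cost 4×5 + 7×3 = 41
  Shipping 65, fixed 181 → total 246.
  Any other capacity-feasible assignment to {P-α, P-β} ships for at least 65.
Total demand is 19 and no other set of sites has combined capacity ≥ 19, so {P-α, P-β} is the only feasible choice of open sites. Minimum: 246.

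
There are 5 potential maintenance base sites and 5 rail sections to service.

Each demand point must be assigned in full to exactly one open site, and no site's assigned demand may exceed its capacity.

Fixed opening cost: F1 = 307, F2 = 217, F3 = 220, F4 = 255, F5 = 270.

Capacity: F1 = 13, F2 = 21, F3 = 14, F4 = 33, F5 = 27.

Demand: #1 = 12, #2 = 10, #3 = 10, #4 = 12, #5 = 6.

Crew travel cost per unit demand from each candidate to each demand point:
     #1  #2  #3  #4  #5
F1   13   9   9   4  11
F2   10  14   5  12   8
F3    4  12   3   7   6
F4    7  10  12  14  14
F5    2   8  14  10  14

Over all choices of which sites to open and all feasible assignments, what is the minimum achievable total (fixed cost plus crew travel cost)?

968

Open {F2, F4}; cheapest assignment that respects the capacities:
  F2 (cap 21, load 18): #4, #5 — cost 12×12 + 6×8 = 192
  F4 (cap 33, load 32): #1, #2, #3 — cost 12×7 + 10×10 + 10×12 = 304
  Shipping 496, fixed 472 → total 968.
  Any other capacity-feasible assignment to {F2, F4} ships for at least 496.
Compare {F4, F5}: its best feasible assignment gives total 973.
Compare {F2, F3, F5}: its best feasible assignment gives total 993.
Every other set of open sites that can feasibly serve all demand totals ≥ 973 even under its best assignment. Minimum: 968.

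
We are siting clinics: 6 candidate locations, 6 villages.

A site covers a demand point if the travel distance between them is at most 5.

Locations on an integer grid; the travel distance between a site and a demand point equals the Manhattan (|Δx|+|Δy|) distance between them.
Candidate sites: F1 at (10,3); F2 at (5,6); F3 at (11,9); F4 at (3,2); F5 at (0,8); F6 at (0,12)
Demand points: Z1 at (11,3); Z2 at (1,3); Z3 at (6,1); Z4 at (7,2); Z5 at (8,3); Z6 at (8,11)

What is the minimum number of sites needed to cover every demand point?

3

Coverage sets (demand points within 5 of each site):
  F1: {Z1, Z4, Z5}
  F2: {}
  F3: {Z6}
  F4: {Z2, Z3, Z4}
  F5: {}
  F6: {}
No 2 sites suffice: every size-2 union leaves at least one demand point uncovered.
But {F1, F3, F4} covers everything, so the minimum is 3.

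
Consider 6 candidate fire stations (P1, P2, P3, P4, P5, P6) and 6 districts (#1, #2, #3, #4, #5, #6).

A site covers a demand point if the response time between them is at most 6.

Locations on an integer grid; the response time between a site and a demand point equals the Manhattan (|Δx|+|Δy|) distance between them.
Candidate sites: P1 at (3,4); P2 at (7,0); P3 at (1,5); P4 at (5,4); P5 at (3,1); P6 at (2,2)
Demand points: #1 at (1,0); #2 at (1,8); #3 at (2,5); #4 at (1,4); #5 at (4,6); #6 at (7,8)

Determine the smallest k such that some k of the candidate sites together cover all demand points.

2

Coverage sets (demand points within 6 of each site):
  P1: {#1, #2, #3, #4, #5}
  P2: {#1}
  P3: {#1, #2, #3, #4, #5}
  P4: {#3, #4, #5, #6}
  P5: {#1, #3, #4, #5}
  P6: {#1, #3, #4, #5}
No single site covers all 6 demand points.
But {P1, P4} covers everything, so the minimum is 2.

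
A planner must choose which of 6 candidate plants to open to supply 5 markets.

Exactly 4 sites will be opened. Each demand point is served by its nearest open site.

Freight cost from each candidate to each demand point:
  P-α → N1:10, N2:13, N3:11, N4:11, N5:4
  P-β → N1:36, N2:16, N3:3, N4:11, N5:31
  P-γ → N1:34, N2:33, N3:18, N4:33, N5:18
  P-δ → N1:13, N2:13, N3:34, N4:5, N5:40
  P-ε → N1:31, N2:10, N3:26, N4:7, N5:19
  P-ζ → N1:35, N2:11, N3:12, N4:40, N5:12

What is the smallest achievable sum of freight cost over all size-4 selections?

32

Open {P-α, P-β, P-δ, P-ε}.
  N1→P-α 10, N2→P-ε 10, N3→P-β 3, N4→P-δ 5, N5→P-α 4  ⇒ total 32.
Compare {P-α, P-β, P-δ, P-ζ}: total 33.
Compare {P-α, P-β, P-γ, P-ε}: total 34.
No size-4 selection does better; minimum is 32.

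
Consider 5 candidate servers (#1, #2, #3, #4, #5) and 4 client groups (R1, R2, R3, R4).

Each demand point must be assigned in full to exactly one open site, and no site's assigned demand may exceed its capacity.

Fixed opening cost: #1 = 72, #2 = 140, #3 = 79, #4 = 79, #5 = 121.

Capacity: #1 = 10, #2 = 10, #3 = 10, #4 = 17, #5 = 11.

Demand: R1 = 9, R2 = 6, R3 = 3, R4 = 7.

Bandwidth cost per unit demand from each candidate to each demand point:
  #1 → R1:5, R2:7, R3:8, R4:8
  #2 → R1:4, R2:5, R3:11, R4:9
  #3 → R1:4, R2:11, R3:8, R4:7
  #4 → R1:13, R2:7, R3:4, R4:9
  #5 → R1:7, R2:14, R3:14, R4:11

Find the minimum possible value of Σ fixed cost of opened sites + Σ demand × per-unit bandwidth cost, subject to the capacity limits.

311

Open {#3, #4}; cheapest assignment that respects the capacities:
  #3 (cap 10, load 9): R1 — cost 9×4 = 36
  #4 (cap 17, load 16): R2, R3, R4 — cost 6×7 + 3×4 + 7×9 = 117
  Shipping 153, fixed 158 → total 311.
  Any other capacity-feasible assignment to {#3, #4} ships for at least 153.
Compare {#1, #4}: its best feasible assignment gives total 313.
Compare {#2, #4}: its best feasible assignment gives total 372.
Every other set of open sites that can feasibly serve all demand totals ≥ 313 even under its best assignment. Minimum: 311.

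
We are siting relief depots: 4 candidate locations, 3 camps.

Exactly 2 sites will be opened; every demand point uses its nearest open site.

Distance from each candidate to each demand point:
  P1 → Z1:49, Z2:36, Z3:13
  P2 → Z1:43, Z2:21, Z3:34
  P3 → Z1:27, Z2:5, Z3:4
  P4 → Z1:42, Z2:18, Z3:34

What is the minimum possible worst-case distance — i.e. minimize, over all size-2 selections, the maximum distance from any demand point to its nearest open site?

Open {P1, P3}.
  Farthest demand point is Z1 at distance 27 (to P3); all others are ≤ 27.
With {P2, P3} the worst case is 27.
With {P3, P4} the worst case is 27.
No size-2 selection achieves below 27.

27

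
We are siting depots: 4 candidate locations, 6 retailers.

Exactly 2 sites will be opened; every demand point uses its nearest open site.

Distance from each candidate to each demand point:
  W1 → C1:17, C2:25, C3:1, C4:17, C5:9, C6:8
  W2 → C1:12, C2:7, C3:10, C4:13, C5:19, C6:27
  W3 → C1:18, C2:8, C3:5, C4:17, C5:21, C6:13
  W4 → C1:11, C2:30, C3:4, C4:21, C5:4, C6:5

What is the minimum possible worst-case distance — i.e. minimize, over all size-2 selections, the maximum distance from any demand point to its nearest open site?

Open {W1, W2}.
  Farthest demand point is C4 at distance 13 (to W2); all others are ≤ 13.
With {W2, W4} the worst case is 13.
With {W1, W3} the worst case is 17.
No size-2 selection achieves below 13.

13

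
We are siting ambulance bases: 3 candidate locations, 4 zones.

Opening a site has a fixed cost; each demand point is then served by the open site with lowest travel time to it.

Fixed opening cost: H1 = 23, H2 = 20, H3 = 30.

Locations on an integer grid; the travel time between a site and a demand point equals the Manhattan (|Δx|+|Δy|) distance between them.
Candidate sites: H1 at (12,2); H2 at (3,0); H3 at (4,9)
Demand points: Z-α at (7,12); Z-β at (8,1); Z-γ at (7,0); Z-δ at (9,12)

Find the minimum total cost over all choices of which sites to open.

63

Open {H1}: assign each demand point to its cheapest open site.
  Z-α→H1 15, Z-β→H1 5, Z-γ→H1 7, Z-δ→H1 13
  travel time 40, fixed 23 → total 63.
Compare {H2}: travel time 44 + fixed 20 = 64.
Compare {H3}: travel time 38 + fixed 30 = 68.
Compare {H2, H3}: travel time 24 + fixed 50 = 74.
All other subsets cost ≥ 64. Minimum total cost: 63.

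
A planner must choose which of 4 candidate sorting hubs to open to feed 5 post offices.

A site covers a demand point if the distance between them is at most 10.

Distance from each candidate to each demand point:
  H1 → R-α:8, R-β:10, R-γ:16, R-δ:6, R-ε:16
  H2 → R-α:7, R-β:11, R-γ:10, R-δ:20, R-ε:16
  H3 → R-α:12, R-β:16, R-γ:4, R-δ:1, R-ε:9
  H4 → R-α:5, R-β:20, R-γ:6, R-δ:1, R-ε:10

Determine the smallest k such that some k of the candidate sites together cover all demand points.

2

Coverage sets (demand points within 10 of each site):
  H1: {R-α, R-β, R-δ}
  H2: {R-α, R-γ}
  H3: {R-γ, R-δ, R-ε}
  H4: {R-α, R-γ, R-δ, R-ε}
No single site covers all 5 demand points.
But {H1, H3} covers everything, so the minimum is 2.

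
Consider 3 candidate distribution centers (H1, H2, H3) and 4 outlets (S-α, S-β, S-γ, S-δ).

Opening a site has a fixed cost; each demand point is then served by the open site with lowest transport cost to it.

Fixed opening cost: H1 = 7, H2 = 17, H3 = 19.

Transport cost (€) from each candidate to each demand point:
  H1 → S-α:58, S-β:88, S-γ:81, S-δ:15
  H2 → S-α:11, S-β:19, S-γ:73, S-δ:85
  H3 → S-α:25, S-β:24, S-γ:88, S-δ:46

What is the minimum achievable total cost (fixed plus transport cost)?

Open {H1, H2}: assign each demand point to its cheapest open site.
  S-α→H2 11, S-β→H2 19, S-γ→H2 73, S-δ→H1 15
  transport cost 118, fixed 24 → total 142.
Compare {H1, H2, H3}: transport cost 118 + fixed 43 = 161.
Compare {H1, H3}: transport cost 145 + fixed 26 = 171.
Compare {H2, H3}: transport cost 149 + fixed 36 = 185.
All other subsets cost ≥ 161. Minimum total cost: 142.

142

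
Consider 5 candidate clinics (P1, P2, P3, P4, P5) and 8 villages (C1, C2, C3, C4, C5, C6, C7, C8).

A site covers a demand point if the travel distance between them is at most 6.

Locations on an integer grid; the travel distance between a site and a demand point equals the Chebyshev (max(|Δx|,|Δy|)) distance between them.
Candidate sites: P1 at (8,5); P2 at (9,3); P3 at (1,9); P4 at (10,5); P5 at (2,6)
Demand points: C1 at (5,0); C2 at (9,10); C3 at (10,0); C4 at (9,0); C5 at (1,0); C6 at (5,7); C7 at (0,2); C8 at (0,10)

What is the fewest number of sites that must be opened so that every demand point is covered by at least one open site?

2

Coverage sets (demand points within 6 of each site):
  P1: {C1, C2, C3, C4, C6}
  P2: {C1, C3, C4, C6}
  P3: {C6, C8}
  P4: {C1, C2, C3, C4, C6}
  P5: {C1, C5, C6, C7, C8}
No single site covers all 8 demand points.
But {P1, P5} covers everything, so the minimum is 2.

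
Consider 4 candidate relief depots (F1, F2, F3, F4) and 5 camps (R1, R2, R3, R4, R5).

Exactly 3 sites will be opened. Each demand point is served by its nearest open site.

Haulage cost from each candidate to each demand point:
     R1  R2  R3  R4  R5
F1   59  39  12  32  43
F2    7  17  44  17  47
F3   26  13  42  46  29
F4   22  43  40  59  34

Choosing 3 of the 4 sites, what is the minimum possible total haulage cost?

78

Open {F1, F2, F3}.
  R1→F2 7, R2→F3 13, R3→F1 12, R4→F2 17, R5→F3 29  ⇒ total 78.
Compare {F1, F2, F4}: total 87.
Compare {F2, F3, F4}: total 106.
No size-3 selection does better; minimum is 78.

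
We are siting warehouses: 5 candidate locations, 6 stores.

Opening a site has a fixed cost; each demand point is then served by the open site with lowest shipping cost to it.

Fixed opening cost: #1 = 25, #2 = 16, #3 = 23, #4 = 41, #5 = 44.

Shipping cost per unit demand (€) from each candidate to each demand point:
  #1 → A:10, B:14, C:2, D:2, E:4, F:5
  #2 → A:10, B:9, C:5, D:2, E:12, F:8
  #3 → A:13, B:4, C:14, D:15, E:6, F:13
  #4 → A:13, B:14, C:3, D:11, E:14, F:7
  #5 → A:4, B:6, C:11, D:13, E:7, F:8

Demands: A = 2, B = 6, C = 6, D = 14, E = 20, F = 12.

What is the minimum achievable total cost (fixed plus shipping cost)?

272

Open {#1, #3}: assign each demand point to its cheapest open site.
  A→#1 2×10=20, B→#3 6×4=24, C→#1 6×2=12, D→#1 14×2=28, E→#1 20×4=80, F→#1 12×5=60
  shipping cost 224, fixed 48 → total 272.
Compare {#1, #2, #3}: shipping cost 224 + fixed 64 = 288.
Compare {#1, #5}: shipping cost 224 + fixed 69 = 293.
Compare {#1, #2}: shipping cost 254 + fixed 41 = 295.
All other subsets cost ≥ 288. Minimum total cost: 272.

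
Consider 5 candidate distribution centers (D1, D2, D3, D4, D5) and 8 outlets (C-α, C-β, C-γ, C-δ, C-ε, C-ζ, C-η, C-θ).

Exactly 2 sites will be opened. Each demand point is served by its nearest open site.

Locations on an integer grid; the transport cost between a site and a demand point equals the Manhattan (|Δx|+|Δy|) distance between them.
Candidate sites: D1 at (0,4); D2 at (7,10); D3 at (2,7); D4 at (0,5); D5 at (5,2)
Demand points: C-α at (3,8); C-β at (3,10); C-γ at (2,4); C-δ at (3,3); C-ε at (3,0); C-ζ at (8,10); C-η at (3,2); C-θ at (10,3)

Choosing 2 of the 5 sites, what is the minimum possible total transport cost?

31

Open {D2, D5}.
  C-α→D2 6, C-β→D2 4, C-γ→D5 5, C-δ→D5 3, C-ε→D5 4, C-ζ→D2 1, C-η→D5 2, C-θ→D5 6  ⇒ total 31.
Compare {D3, D5}: total 33.
Compare {D1, D2}: total 39.
No size-2 selection does better; minimum is 31.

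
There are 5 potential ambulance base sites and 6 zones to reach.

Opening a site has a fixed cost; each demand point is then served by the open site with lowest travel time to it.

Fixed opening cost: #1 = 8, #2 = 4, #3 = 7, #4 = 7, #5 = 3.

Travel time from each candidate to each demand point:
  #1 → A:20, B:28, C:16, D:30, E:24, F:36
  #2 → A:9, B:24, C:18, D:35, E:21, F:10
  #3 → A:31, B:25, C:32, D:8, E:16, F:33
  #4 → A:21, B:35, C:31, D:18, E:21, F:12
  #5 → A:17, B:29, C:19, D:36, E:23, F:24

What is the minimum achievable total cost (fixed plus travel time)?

Open {#2, #3}: assign each demand point to its cheapest open site.
  A→#2 9, B→#2 24, C→#2 18, D→#3 8, E→#3 16, F→#2 10
  travel time 85, fixed 11 → total 96.
Compare {#2, #3, #5}: travel time 85 + fixed 14 = 99.
Compare {#1, #2, #3}: travel time 83 + fixed 19 = 102.
Compare {#2, #3, #4}: travel time 85 + fixed 18 = 103.
All other subsets cost ≥ 99. Minimum total cost: 96.

96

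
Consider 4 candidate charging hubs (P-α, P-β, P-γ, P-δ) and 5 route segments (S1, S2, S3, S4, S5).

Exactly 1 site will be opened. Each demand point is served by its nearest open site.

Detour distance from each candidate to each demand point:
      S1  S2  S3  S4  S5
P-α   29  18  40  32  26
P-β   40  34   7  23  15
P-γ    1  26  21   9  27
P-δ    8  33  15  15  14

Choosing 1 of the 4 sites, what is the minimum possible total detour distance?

Open {P-γ}.
  S1→P-γ 1, S2→P-γ 26, S3→P-γ 21, S4→P-γ 9, S5→P-γ 27  ⇒ total 84.
Compare {P-δ}: total 85.
Compare {P-β}: total 119.
No size-1 selection does better; minimum is 84.

84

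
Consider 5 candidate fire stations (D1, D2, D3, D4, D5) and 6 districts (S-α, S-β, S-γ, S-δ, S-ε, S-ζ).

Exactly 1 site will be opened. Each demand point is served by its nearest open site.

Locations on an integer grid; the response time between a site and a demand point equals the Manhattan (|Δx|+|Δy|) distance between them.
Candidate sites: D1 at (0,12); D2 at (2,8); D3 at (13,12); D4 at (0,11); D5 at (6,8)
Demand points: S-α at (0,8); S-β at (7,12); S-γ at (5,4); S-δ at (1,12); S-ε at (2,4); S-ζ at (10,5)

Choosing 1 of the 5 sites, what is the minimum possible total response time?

Open {D2}.
  S-α→D2 2, S-β→D2 9, S-γ→D2 7, S-δ→D2 5, S-ε→D2 4, S-ζ→D2 11  ⇒ total 38.
Compare {D5}: total 40.
Compare {D4}: total 50.
No size-1 selection does better; minimum is 38.

38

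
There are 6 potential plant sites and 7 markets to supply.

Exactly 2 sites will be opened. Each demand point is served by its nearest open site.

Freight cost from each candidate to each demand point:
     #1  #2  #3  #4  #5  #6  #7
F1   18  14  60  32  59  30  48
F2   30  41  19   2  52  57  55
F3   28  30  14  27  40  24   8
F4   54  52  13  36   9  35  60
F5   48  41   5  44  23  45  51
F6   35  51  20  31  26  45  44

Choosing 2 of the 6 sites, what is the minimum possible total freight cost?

Open {F3, F4}.
  #1→F3 28, #2→F3 30, #3→F4 13, #4→F3 27, #5→F4 9, #6→F3 24, #7→F3 8  ⇒ total 139.
Compare {F1, F3}: total 145.
Compare {F3, F5}: total 145.
No size-2 selection does better; minimum is 139.

139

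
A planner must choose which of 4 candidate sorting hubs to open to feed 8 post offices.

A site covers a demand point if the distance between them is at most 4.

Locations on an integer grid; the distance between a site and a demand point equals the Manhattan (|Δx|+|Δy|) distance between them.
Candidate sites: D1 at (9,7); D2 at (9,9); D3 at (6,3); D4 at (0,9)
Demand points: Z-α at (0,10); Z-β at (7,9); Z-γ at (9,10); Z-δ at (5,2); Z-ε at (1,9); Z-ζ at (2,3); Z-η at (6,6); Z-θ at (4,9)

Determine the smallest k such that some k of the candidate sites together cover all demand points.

Coverage sets (demand points within 4 of each site):
  D1: {Z-β, Z-γ, Z-η}
  D2: {Z-β, Z-γ}
  D3: {Z-δ, Z-ζ, Z-η}
  D4: {Z-α, Z-ε, Z-θ}
No 2 sites suffice: every size-2 union leaves at least one demand point uncovered.
But {D1, D3, D4} covers everything, so the minimum is 3.

3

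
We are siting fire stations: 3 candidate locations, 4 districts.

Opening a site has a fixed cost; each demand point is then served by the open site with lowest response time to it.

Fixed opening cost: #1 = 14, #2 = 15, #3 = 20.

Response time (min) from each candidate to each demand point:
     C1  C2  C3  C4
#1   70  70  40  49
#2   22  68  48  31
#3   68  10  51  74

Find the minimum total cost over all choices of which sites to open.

146

Open {#2, #3}: assign each demand point to its cheapest open site.
  C1→#2 22, C2→#3 10, C3→#2 48, C4→#2 31
  response time 111, fixed 35 → total 146.
Compare {#1, #2, #3}: response time 103 + fixed 49 = 152.
Compare {#2}: response time 169 + fixed 15 = 184.
Compare {#1, #2}: response time 161 + fixed 29 = 190.
All other subsets cost ≥ 152. Minimum total cost: 146.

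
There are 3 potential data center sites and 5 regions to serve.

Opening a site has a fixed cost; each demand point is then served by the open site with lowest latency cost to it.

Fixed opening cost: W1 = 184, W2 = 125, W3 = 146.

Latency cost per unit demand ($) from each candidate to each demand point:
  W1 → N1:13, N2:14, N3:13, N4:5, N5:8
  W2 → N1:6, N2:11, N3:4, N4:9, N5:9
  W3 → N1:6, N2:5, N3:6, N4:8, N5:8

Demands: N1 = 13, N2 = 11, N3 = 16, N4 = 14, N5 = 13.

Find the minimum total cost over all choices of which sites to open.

Open {W3}: assign each demand point to its cheapest open site.
  N1→W3 13×6=78, N2→W3 11×5=55, N3→W3 16×6=96, N4→W3 14×8=112, N5→W3 13×8=104
  latency cost 445, fixed 146 → total 591.
Compare {W2}: latency cost 506 + fixed 125 = 631.
Compare {W2, W3}: latency cost 413 + fixed 271 = 684.
Compare {W1, W3}: latency cost 403 + fixed 330 = 733.
All other subsets cost ≥ 631. Minimum total cost: 591.

591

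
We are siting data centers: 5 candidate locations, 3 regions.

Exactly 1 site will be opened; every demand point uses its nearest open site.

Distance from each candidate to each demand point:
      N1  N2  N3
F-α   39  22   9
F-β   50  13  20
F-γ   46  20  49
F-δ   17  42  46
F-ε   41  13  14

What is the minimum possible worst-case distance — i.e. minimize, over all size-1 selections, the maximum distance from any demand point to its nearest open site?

39

Open {F-α}.
  Farthest demand point is N1 at distance 39 (to F-α); all others are ≤ 39.
With {F-ε} the worst case is 41.
With {F-δ} the worst case is 46.
No size-1 selection achieves below 39.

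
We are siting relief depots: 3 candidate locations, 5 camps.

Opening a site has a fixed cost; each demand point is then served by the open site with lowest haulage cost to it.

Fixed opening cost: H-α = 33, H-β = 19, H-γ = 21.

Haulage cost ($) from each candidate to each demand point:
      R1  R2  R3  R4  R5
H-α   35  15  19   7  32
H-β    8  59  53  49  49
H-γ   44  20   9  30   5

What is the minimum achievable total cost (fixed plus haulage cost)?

112

Open {H-β, H-γ}: assign each demand point to its cheapest open site.
  R1→H-β 8, R2→H-γ 20, R3→H-γ 9, R4→H-γ 30, R5→H-γ 5
  haulage cost 72, fixed 40 → total 112.
Compare {H-α, H-β, H-γ}: haulage cost 44 + fixed 73 = 117.
Compare {H-α, H-γ}: haulage cost 71 + fixed 54 = 125.
Compare {H-γ}: haulage cost 108 + fixed 21 = 129.
All other subsets cost ≥ 117. Minimum total cost: 112.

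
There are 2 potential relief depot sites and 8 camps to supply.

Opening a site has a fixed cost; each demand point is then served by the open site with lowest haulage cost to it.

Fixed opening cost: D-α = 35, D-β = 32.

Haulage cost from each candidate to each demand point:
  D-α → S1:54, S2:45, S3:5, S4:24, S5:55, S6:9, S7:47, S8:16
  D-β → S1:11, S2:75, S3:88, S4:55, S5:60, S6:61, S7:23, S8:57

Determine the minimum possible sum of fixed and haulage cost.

255

Open {D-α, D-β}: assign each demand point to its cheapest open site.
  S1→D-β 11, S2→D-α 45, S3→D-α 5, S4→D-α 24, S5→D-α 55, S6→D-α 9, S7→D-β 23, S8→D-α 16
  haulage cost 188, fixed 67 → total 255.
Compare {D-α}: haulage cost 255 + fixed 35 = 290.
Compare {D-β}: haulage cost 430 + fixed 32 = 462.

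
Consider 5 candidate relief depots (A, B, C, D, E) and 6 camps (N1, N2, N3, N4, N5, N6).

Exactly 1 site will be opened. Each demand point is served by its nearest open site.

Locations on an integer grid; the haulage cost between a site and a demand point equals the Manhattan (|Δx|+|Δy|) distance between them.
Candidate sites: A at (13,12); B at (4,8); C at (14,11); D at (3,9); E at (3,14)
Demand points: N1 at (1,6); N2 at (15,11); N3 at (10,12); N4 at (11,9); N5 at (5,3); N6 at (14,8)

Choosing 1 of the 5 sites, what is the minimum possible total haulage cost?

49

Open {C}.
  N1→C 18, N2→C 1, N3→C 5, N4→C 5, N5→C 17, N6→C 3  ⇒ total 49.
Compare {A}: total 51.
Compare {B}: total 53.
No size-1 selection does better; minimum is 49.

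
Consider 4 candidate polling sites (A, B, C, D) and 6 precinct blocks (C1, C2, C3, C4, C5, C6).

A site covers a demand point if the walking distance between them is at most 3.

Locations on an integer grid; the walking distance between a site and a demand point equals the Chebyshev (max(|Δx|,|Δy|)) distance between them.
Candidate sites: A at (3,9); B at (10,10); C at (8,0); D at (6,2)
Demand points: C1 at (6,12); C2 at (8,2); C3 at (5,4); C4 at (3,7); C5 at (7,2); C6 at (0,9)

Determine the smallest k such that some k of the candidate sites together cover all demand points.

2

Coverage sets (demand points within 3 of each site):
  A: {C1, C4, C6}
  B: {}
  C: {C2, C5}
  D: {C2, C3, C5}
No single site covers all 6 demand points.
But {A, D} covers everything, so the minimum is 2.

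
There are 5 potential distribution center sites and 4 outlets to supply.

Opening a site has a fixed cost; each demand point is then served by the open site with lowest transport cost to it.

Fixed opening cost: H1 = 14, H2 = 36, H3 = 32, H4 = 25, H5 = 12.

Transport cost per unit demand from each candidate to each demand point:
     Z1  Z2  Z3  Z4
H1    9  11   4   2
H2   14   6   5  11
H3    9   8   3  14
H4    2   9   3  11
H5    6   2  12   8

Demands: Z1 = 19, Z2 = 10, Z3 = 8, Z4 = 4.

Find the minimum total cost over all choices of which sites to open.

Open {H1, H4, H5}: assign each demand point to its cheapest open site.
  Z1→H4 19×2=38, Z2→H5 10×2=20, Z3→H4 8×3=24, Z4→H1 4×2=8
  transport cost 90, fixed 51 → total 141.
Compare {H4, H5}: transport cost 114 + fixed 37 = 151.
Compare {H1, H3, H4, H5}: transport cost 90 + fixed 83 = 173.
Compare {H1, H2, H4, H5}: transport cost 90 + fixed 87 = 177.
All other subsets cost ≥ 151. Minimum total cost: 141.

141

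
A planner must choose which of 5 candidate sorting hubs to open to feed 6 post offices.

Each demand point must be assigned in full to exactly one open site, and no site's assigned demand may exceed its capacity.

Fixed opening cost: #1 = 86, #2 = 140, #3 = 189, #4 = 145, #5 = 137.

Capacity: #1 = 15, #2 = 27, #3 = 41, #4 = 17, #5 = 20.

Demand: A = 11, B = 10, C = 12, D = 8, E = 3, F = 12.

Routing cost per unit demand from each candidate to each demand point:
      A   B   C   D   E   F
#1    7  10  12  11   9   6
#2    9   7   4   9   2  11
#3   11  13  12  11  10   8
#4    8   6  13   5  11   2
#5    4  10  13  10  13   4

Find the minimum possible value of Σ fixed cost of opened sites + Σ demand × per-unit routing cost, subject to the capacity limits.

683

Open {#1, #2, #5}; cheapest assignment that respects the capacities:
  #1 (cap 15, load 12): F — cost 12×6 = 72
  #2 (cap 27, load 25): B, C, E — cost 10×7 + 12×4 + 3×2 = 124
  #5 (cap 20, load 19): A, D — cost 11×4 + 8×10 = 124
  Shipping 320, fixed 363 → total 683.
  Any other capacity-feasible assignment to {#1, #2, #5} ships for at least 320.
Compare {#2, #4, #5}: its best feasible assignment gives total 694.
Compare {#2, #3}: its best feasible assignment gives total 758.
Every other set of open sites that can feasibly serve all demand totals ≥ 694 even under its best assignment. Minimum: 683.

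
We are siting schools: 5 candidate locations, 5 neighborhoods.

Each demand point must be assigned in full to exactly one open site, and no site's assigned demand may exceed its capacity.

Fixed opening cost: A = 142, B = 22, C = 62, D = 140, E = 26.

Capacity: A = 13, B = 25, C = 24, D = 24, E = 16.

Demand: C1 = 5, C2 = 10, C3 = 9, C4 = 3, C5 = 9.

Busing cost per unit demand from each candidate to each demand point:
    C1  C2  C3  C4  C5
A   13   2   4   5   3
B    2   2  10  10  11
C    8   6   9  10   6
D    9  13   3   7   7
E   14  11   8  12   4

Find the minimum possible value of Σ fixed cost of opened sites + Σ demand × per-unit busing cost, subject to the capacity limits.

240

Open {B, E}; cheapest assignment that respects the capacities:
  B (cap 25, load 24): C1, C2, C3 — cost 5×2 + 10×2 + 9×10 = 120
  E (cap 16, load 12): C4, C5 — cost 3×12 + 9×4 = 72
  Shipping 192, fixed 48 → total 240.
  Any other capacity-feasible assignment to {B, E} ships for at least 192.
Compare {B, C}: its best feasible assignment gives total 279.
Compare {B, C, E}: its best feasible assignment gives total 287.
Every other set of open sites that can feasibly serve all demand totals ≥ 279 even under its best assignment. Minimum: 240.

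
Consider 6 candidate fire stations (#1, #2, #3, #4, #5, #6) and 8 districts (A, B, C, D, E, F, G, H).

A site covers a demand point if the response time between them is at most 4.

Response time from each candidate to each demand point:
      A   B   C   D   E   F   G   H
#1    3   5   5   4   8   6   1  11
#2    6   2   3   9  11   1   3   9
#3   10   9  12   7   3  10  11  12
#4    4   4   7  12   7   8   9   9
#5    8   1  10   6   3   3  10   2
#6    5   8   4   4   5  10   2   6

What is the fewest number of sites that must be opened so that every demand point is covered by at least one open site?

Coverage sets (demand points within 4 of each site):
  #1: {A, D, G}
  #2: {B, C, F, G}
  #3: {E}
  #4: {A, B}
  #5: {B, E, F, H}
  #6: {C, D, G}
No 2 sites suffice: every size-2 union leaves at least one demand point uncovered.
But {#1, #2, #5} covers everything, so the minimum is 3.

3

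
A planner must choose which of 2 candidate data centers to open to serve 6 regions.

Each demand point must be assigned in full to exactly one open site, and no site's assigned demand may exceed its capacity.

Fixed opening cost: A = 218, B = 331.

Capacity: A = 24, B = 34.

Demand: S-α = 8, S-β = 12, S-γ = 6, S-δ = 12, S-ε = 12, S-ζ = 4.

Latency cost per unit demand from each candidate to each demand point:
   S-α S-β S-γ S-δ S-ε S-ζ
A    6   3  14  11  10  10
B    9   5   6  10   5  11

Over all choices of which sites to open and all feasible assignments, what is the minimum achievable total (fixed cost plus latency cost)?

Open {A, B}; cheapest assignment that respects the capacities:
  A (cap 24, load 24): S-α, S-β, S-ζ — cost 8×6 + 12×3 + 4×10 = 124
  B (cap 34, load 30): S-γ, S-δ, S-ε — cost 6×6 + 12×10 + 12×5 = 216
  Shipping 340, fixed 549 → total 889.
  Any other capacity-feasible assignment to {A, B} ships for at least 340.
Total demand is 54 and no other set of sites has combined capacity ≥ 54, so {A, B} is the only feasible choice of open sites. Minimum: 889.

889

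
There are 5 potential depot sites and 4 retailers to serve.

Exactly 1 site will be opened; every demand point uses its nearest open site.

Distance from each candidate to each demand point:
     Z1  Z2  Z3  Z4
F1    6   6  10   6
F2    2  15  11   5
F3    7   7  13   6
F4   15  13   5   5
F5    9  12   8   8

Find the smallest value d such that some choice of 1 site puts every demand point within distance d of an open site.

10

Open {F1}.
  Farthest demand point is Z3 at distance 10 (to F1); all others are ≤ 10.
With {F5} the worst case is 12.
With {F3} the worst case is 13.
No size-1 selection achieves below 10.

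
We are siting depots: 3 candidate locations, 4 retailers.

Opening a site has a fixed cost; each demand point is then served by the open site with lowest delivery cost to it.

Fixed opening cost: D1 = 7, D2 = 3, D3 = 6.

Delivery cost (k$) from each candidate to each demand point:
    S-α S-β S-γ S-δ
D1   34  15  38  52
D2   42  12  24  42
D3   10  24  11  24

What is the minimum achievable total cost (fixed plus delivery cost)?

66

Open {D2, D3}: assign each demand point to its cheapest open site.
  S-α→D3 10, S-β→D2 12, S-γ→D3 11, S-δ→D3 24
  delivery cost 57, fixed 9 → total 66.
Compare {D1, D3}: delivery cost 60 + fixed 13 = 73.
Compare {D1, D2, D3}: delivery cost 57 + fixed 16 = 73.
Compare {D3}: delivery cost 69 + fixed 6 = 75.
All other subsets cost ≥ 73. Minimum total cost: 66.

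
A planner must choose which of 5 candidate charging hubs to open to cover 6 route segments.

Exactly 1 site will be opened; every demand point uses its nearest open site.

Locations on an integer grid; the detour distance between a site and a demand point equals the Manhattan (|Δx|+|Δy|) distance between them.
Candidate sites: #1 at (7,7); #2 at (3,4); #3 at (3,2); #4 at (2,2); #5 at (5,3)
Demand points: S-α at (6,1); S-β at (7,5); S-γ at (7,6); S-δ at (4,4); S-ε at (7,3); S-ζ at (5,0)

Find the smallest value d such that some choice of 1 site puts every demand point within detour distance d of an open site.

Open {#5}.
  Farthest demand point is S-γ at detour distance 5 (to #5); all others are ≤ 5.
With {#2} the worst case is 6.
With {#3} the worst case is 8.
No size-1 selection achieves below 5.

5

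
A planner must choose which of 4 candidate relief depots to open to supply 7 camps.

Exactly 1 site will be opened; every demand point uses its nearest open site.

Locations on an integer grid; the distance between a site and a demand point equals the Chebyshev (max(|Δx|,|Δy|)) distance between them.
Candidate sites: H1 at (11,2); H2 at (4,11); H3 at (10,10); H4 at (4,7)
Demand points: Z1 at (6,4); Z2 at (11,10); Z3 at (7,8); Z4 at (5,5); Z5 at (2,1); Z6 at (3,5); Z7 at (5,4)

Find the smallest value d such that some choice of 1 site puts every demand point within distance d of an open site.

Open {H4}.
  Farthest demand point is Z2 at distance 7 (to H4); all others are ≤ 7.
With {H1} the worst case is 9.
With {H3} the worst case is 9.
No size-1 selection achieves below 7.

7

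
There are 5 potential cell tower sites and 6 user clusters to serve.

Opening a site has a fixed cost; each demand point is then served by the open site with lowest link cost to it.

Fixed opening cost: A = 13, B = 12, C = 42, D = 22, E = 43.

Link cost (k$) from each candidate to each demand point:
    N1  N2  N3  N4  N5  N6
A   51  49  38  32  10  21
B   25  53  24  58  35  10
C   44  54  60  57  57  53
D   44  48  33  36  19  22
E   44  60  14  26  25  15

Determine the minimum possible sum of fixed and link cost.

175

Open {A, B}: assign each demand point to its cheapest open site.
  N1→B 25, N2→A 49, N3→B 24, N4→A 32, N5→A 10, N6→B 10
  link cost 150, fixed 25 → total 175.
Compare {B, D}: link cost 162 + fixed 34 = 196.
Compare {A, B, D}: link cost 149 + fixed 47 = 196.
Compare {A, B, E}: link cost 134 + fixed 68 = 202.
All other subsets cost ≥ 196. Minimum total cost: 175.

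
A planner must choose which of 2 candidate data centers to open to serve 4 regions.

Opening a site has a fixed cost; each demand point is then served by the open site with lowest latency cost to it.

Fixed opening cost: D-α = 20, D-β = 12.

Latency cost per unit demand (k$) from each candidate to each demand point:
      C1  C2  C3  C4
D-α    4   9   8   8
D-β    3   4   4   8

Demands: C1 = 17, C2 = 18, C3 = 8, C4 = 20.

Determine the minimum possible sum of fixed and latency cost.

Open {D-β}: assign each demand point to its cheapest open site.
  C1→D-β 17×3=51, C2→D-β 18×4=72, C3→D-β 8×4=32, C4→D-β 20×8=160
  latency cost 315, fixed 12 → total 327.
Compare {D-α, D-β}: latency cost 315 + fixed 32 = 347.
Compare {D-α}: latency cost 454 + fixed 20 = 474.

327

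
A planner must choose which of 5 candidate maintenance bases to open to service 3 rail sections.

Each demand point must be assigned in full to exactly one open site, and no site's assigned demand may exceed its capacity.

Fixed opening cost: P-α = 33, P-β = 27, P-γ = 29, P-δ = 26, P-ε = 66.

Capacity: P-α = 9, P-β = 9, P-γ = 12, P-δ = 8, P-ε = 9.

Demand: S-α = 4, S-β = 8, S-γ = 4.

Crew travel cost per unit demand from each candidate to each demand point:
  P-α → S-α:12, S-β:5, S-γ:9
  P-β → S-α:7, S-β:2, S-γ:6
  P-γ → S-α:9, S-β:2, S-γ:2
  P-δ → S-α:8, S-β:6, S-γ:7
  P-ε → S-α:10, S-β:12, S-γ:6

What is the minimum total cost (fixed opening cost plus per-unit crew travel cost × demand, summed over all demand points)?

108

Open {P-β, P-γ}; cheapest assignment that respects the capacities:
  P-β (cap 9, load 4): S-α — cost 4×7 = 28
  P-γ (cap 12, load 12): S-β, S-γ — cost 8×2 + 4×2 = 24
  Shipping 52, fixed 56 → total 108.
  Any other capacity-feasible assignment to {P-β, P-γ} ships for at least 52.
Compare {P-γ, P-δ}: its best feasible assignment gives total 111.
Compare {P-β, P-δ}: its best feasible assignment gives total 129.
Every other set of open sites that can feasibly serve all demand totals ≥ 111 even under its best assignment. Minimum: 108.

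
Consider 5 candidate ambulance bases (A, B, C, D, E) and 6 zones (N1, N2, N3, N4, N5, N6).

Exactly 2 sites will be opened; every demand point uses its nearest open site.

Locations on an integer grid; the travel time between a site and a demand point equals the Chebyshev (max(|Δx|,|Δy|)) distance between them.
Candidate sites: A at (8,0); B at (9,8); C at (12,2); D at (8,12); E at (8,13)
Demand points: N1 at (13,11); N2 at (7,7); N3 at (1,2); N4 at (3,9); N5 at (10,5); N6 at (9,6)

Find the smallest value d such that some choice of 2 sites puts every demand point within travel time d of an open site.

7

Open {A, B}.
  Farthest demand point is N3 at travel time 7 (to A); all others are ≤ 7.
With {A, D} the worst case is 7.
With {A, E} the worst case is 7.
No size-2 selection achieves below 7.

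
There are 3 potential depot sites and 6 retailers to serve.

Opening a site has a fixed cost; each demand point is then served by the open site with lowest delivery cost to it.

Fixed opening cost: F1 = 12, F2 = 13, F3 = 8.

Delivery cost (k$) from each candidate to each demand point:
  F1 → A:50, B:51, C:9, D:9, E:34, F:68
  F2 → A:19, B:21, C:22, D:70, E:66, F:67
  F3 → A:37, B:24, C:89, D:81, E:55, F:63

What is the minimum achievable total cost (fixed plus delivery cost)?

Open {F1, F2}: assign each demand point to its cheapest open site.
  A→F2 19, B→F2 21, C→F1 9, D→F1 9, E→F1 34, F→F2 67
  delivery cost 159, fixed 25 → total 184.
Compare {F1, F2, F3}: delivery cost 155 + fixed 33 = 188.
Compare {F1, F3}: delivery cost 176 + fixed 20 = 196.
Compare {F1}: delivery cost 221 + fixed 12 = 233.
All other subsets cost ≥ 188. Minimum total cost: 184.

184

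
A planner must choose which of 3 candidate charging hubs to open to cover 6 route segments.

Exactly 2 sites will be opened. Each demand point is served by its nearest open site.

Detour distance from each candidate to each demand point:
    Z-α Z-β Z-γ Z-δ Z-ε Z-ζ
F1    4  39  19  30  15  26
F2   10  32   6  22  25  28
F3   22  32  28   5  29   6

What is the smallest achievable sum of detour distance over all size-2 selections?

Open {F1, F3}.
  Z-α→F1 4, Z-β→F3 32, Z-γ→F1 19, Z-δ→F3 5, Z-ε→F1 15, Z-ζ→F3 6  ⇒ total 81.
Compare {F2, F3}: total 84.
Compare {F1, F2}: total 105.

81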